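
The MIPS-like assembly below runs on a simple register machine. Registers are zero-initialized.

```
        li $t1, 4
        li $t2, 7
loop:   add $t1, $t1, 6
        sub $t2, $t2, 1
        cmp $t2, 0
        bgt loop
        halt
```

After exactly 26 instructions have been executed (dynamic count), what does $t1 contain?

li $t1, 4 → $t1=4
li $t2, 7 → $t2=7
add $t1, $t1, 6 → $t1=4+6=10
sub $t2, $t2, 1 → $t2=7-1=6
cmp $t2, 0  (cmp 6,0)
bgt loop: taken
add $t1, $t1, 6 → $t1=10+6=16
sub $t2, $t2, 1 → $t2=6-1=5
cmp $t2, 0  (cmp 5,0)
bgt loop: taken
add $t1, $t1, 6 → $t1=16+6=22
sub $t2, $t2, 1 → $t2=5-1=4
cmp $t2, 0  (cmp 4,0)
bgt loop: taken
add $t1, $t1, 6 → $t1=22+6=28
sub $t2, $t2, 1 → $t2=4-1=3
cmp $t2, 0  (cmp 3,0)
bgt loop: taken
add $t1, $t1, 6 → $t1=28+6=34
sub $t2, $t2, 1 → $t2=3-1=2
cmp $t2, 0  (cmp 2,0)
bgt loop: taken
add $t1, $t1, 6 → $t1=34+6=40
sub $t2, $t2, 1 → $t2=2-1=1
cmp $t2, 0  (cmp 1,0)
bgt loop: taken
After step 26: $t1 = 40.

40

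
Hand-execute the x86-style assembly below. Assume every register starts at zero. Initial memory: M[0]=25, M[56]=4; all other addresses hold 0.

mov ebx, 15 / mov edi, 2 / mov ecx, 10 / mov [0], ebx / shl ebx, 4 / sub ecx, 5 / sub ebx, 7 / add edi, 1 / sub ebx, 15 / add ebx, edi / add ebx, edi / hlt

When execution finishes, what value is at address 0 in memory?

after mov ebx, 15: ebx=15
after mov edi, 2: edi=2
after mov ecx, 10: ecx=10
mov [0], ebx → M[0]=15
after shl ebx, 4: ebx=15<<4=240
after sub ecx, 5: ecx=10-5=5
after sub ebx, 7: ebx=240-7=233
after add edi, 1: edi=2+1=3
after sub ebx, 15: ebx=233-15=218
after add ebx, edi: ebx=218+3=221
after add ebx, edi: ebx=221+3=224
halt.

15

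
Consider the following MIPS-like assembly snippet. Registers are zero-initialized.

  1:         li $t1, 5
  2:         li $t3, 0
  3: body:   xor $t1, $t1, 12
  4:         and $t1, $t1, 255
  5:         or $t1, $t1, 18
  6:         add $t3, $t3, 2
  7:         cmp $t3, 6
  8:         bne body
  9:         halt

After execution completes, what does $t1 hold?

$t1=5
$t3=0
$t1=5^12=9
$t1=9&255=9
$t1=9|18=27
$t3=0+2=2
cmp $t3, 6  (cmp 2,6)
bne body: taken
$t1=27^12=23
$t1=23&255=23
$t1=23|18=23
$t3=2+2=4
cmp $t3, 6  (cmp 4,6)
bne body: taken
$t1=23^12=27
$t1=27&255=27
$t1=27|18=27
$t3=4+2=6
cmp $t3, 6  (cmp 6,6)
bne body: not taken
halt.

27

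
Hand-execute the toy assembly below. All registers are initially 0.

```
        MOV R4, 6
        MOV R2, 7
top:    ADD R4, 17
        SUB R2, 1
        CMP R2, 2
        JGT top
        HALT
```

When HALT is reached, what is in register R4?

after MOV R4, 6: R4=6
after MOV R2, 7: R2=7
after ADD R4, 17: R4=6+17=23
after SUB R2, 1: R2=7-1=6
CMP R2, 2  (cmp 6,2)
JGT top: taken
after ADD R4, 17: R4=23+17=40
after SUB R2, 1: R2=6-1=5
CMP R2, 2  (cmp 5,2)
JGT top: taken
after ADD R4, 17: R4=40+17=57
after SUB R2, 1: R2=5-1=4
CMP R2, 2  (cmp 4,2)
JGT top: taken
after ADD R4, 17: R4=57+17=74
after SUB R2, 1: R2=4-1=3
CMP R2, 2  (cmp 3,2)
JGT top: taken
after ADD R4, 17: R4=74+17=91
after SUB R2, 1: R2=3-1=2
CMP R2, 2  (cmp 2,2)
JGT top: not taken
halt.

91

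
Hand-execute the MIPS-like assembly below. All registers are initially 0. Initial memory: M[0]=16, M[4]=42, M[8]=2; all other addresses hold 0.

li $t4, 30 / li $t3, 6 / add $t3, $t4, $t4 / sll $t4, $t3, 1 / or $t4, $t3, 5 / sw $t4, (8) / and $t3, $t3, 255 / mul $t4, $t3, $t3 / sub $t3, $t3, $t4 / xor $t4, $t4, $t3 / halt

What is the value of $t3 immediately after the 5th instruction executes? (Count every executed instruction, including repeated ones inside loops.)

60

li $t4, 30 → $t4=30
li $t3, 6 → $t3=6
add $t3, $t4, $t4 → $t3=30+30=60
sll $t4, $t3, 1 → $t4=60<<1=120
or $t4, $t3, 5 → $t4=60|5=61
After step 5: $t3 = 60.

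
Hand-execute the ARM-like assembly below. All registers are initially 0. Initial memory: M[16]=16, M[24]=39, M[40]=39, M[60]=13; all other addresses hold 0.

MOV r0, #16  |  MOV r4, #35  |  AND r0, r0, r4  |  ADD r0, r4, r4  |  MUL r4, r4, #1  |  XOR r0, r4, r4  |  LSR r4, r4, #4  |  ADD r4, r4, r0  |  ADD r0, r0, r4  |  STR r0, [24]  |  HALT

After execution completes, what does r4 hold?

r0=16
r4=35
r0=16&35=0
r0=35+35=70
r4=35*1=35
r0=35^35=0
r4=35>>4=2
r4=2+0=2
r0=0+2=2
STR r0, [24] → M[24]=2
halt.

2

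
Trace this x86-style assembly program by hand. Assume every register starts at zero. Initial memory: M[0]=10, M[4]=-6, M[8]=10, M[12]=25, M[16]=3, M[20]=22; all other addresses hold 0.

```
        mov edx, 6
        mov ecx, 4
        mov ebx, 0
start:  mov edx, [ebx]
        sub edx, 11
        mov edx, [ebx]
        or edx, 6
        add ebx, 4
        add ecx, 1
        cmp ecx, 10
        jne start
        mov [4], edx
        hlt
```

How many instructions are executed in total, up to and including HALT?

53

mov edx, 6 → edx=6
mov ecx, 4 → ecx=4
mov ebx, 0 → ebx=0
mov edx, [ebx] → edx=M[0]=10
sub edx, 11 → edx=10-11=-1
mov edx, [ebx] → edx=M[0]=10
or edx, 6 → edx=10|6=14
add ebx, 4 → ebx=0+4=4
add ecx, 1 → ecx=4+1=5
cmp ecx, 10  (cmp 5,10)
jne start: taken
mov edx, [ebx] → edx=M[4]=-6
sub edx, 11 → edx=(-6)-11=-17
mov edx, [ebx] → edx=M[4]=-6
or edx, 6 → edx=(-6)|6=-2
add ebx, 4 → ebx=4+4=8
add ecx, 1 → ecx=5+1=6
cmp ecx, 10  (cmp 6,10)
jne start: taken
mov edx, [ebx] → edx=M[8]=10
sub edx, 11 → edx=10-11=-1
mov edx, [ebx] → edx=M[8]=10
or edx, 6 → edx=10|6=14
add ebx, 4 → ebx=8+4=12
add ecx, 1 → ecx=6+1=7
cmp ecx, 10  (cmp 7,10)
jne start: taken
mov edx, [ebx] → edx=M[12]=25
sub edx, 11 → edx=25-11=14
mov edx, [ebx] → edx=M[12]=25
or edx, 6 → edx=25|6=31
add ebx, 4 → ebx=12+4=16
add ecx, 1 → ecx=7+1=8
cmp ecx, 10  (cmp 8,10)
jne start: taken
mov edx, [ebx] → edx=M[16]=3
sub edx, 11 → edx=3-11=-8
mov edx, [ebx] → edx=M[16]=3
or edx, 6 → edx=3|6=7
add ebx, 4 → ebx=16+4=20
add ecx, 1 → ecx=8+1=9
cmp ecx, 10  (cmp 9,10)
jne start: taken
mov edx, [ebx] → edx=M[20]=22
sub edx, 11 → edx=22-11=11
mov edx, [ebx] → edx=M[20]=22
or edx, 6 → edx=22|6=22
add ebx, 4 → ebx=20+4=24
add ecx, 1 → ecx=9+1=10
cmp ecx, 10  (cmp 10,10)
jne start: not taken
mov [4], edx → M[4]=22
halt.
Total executed instructions: 53.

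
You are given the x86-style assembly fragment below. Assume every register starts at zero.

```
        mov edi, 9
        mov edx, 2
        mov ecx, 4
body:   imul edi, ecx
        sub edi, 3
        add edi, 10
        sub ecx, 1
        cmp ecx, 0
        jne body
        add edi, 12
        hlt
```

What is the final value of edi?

edi=9
edx=2
ecx=4
edi=9*4=36
edi=36-3=33
edi=33+10=43
ecx=4-1=3
cmp ecx, 0  (cmp 3,0)
jne body: taken
edi=43*3=129
edi=129-3=126
edi=126+10=136
ecx=3-1=2
cmp ecx, 0  (cmp 2,0)
jne body: taken
edi=136*2=272
edi=272-3=269
edi=269+10=279
ecx=2-1=1
cmp ecx, 0  (cmp 1,0)
jne body: taken
edi=279*1=279
edi=279-3=276
edi=276+10=286
ecx=1-1=0
cmp ecx, 0  (cmp 0,0)
jne body: not taken
edi=286+12=298
halt.

298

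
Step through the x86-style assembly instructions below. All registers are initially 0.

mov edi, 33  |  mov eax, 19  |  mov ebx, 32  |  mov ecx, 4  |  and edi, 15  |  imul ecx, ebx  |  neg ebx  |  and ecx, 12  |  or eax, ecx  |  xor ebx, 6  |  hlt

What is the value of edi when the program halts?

1

edi=33
eax=19
ebx=32
ecx=4
edi=33&15=1
ecx=4*32=128
ebx=-(32)=-32
ecx=128&12=0
eax=19|0=19
ebx=(-32)^6=-26
halt.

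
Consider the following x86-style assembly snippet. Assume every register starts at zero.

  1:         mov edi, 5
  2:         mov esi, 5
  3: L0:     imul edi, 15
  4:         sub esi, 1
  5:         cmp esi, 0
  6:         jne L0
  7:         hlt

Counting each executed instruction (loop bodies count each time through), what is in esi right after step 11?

3

mov edi, 5 → edi=5
mov esi, 5 → esi=5
imul edi, 15 → edi=5*15=75
sub esi, 1 → esi=5-1=4
cmp esi, 0  (cmp 4,0)
jne L0: taken
imul edi, 15 → edi=75*15=1125
sub esi, 1 → esi=4-1=3
cmp esi, 0  (cmp 3,0)
jne L0: taken
imul edi, 15 → edi=1125*15=16875
After step 11: esi = 3.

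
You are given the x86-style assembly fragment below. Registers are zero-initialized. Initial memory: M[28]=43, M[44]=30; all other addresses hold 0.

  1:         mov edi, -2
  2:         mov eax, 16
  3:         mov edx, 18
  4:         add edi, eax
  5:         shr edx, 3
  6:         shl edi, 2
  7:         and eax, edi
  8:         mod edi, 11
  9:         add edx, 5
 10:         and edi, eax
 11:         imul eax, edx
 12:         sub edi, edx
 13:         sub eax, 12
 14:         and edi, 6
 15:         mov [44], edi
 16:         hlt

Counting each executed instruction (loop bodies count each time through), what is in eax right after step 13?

mov edi, -2 → edi=-2
mov eax, 16 → eax=16
mov edx, 18 → edx=18
add edi, eax → edi=(-2)+16=14
shr edx, 3 → edx=18>>3=2
shl edi, 2 → edi=14<<2=56
and eax, edi → eax=16&56=16
mod edi, 11 → edi=56%11=1
add edx, 5 → edx=2+5=7
and edi, eax → edi=1&16=0
imul eax, edx → eax=16*7=112
sub edi, edx → edi=0-7=-7
sub eax, 12 → eax=112-12=100
After step 13: eax = 100.

100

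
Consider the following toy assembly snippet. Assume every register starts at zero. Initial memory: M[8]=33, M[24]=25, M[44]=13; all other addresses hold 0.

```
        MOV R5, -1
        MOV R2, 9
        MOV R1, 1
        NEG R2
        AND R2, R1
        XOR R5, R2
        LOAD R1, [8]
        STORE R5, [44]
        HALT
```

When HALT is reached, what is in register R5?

MOV R5, -1 → R5=-1
MOV R2, 9 → R2=9
MOV R1, 1 → R1=1
NEG R2 → R2=-(9)=-9
AND R2, R1 → R2=(-9)&1=1
XOR R5, R2 → R5=(-1)^1=-2
LOAD R1, [8] → R1=M[8]=33
STORE R5, [44] → M[44]=-2
halt.

-2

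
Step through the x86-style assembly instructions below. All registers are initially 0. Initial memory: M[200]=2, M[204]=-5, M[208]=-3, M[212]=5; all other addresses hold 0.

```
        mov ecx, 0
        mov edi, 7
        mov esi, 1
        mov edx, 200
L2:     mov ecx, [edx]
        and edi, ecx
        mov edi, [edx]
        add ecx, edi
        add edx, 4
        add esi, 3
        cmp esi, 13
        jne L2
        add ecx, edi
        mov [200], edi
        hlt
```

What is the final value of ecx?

after mov ecx, 0: ecx=0
after mov edi, 7: edi=7
after mov esi, 1: esi=1
after mov edx, 200: edx=200
after mov ecx, [edx]: ecx=M[200]=2
after and edi, ecx: edi=7&2=2
after mov edi, [edx]: edi=M[200]=2
after add ecx, edi: ecx=2+2=4
after add edx, 4: edx=200+4=204
after add esi, 3: esi=1+3=4
cmp esi, 13  (cmp 4,13)
jne L2: taken
after mov ecx, [edx]: ecx=M[204]=-5
after and edi, ecx: edi=2&(-5)=2
after mov edi, [edx]: edi=M[204]=-5
after add ecx, edi: ecx=(-5)+(-5)=-10
after add edx, 4: edx=204+4=208
after add esi, 3: esi=4+3=7
cmp esi, 13  (cmp 7,13)
jne L2: taken
after mov ecx, [edx]: ecx=M[208]=-3
after and edi, ecx: edi=(-5)&(-3)=-7
after mov edi, [edx]: edi=M[208]=-3
after add ecx, edi: ecx=(-3)+(-3)=-6
after add edx, 4: edx=208+4=212
after add esi, 3: esi=7+3=10
cmp esi, 13  (cmp 10,13)
jne L2: taken
after mov ecx, [edx]: ecx=M[212]=5
after and edi, ecx: edi=(-3)&5=5
after mov edi, [edx]: edi=M[212]=5
after add ecx, edi: ecx=5+5=10
after add edx, 4: edx=212+4=216
after add esi, 3: esi=10+3=13
cmp esi, 13  (cmp 13,13)
jne L2: not taken
after add ecx, edi: ecx=10+5=15
mov [200], edi → M[200]=5
halt.

15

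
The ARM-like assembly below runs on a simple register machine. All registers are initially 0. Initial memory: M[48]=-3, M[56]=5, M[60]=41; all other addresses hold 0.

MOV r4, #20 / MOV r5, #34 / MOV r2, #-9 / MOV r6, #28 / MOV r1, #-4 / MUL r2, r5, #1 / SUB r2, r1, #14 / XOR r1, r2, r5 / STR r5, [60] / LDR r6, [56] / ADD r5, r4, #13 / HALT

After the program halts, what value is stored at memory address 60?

34

after MOV r4, #20: r4=20
after MOV r5, #34: r5=34
after MOV r2, #-9: r2=-9
after MOV r6, #28: r6=28
after MOV r1, #-4: r1=-4
after MUL r2, r5, #1: r2=34*1=34
after SUB r2, r1, #14: r2=(-4)-14=-18
after XOR r1, r2, r5: r1=(-18)^34=-52
STR r5, [60] → M[60]=34
after LDR r6, [56]: r6=M[56]=5
after ADD r5, r4, #13: r5=20+13=33
halt.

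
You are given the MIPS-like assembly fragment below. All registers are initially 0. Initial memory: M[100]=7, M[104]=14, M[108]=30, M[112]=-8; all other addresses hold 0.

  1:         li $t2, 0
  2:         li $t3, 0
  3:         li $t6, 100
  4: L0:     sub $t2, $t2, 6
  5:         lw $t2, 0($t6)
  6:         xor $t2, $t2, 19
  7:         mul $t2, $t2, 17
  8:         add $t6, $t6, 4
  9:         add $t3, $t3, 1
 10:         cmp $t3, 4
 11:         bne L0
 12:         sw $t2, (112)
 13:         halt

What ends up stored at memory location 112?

li $t2, 0 → $t2=0
li $t3, 0 → $t3=0
li $t6, 100 → $t6=100
sub $t2, $t2, 6 → $t2=0-6=-6
lw $t2, 0($t6) → $t2=M[100]=7
xor $t2, $t2, 19 → $t2=7^19=20
mul $t2, $t2, 17 → $t2=20*17=340
add $t6, $t6, 4 → $t6=100+4=104
add $t3, $t3, 1 → $t3=0+1=1
cmp $t3, 4  (cmp 1,4)
bne L0: taken
sub $t2, $t2, 6 → $t2=340-6=334
lw $t2, 0($t6) → $t2=M[104]=14
xor $t2, $t2, 19 → $t2=14^19=29
mul $t2, $t2, 17 → $t2=29*17=493
add $t6, $t6, 4 → $t6=104+4=108
add $t3, $t3, 1 → $t3=1+1=2
cmp $t3, 4  (cmp 2,4)
bne L0: taken
sub $t2, $t2, 6 → $t2=493-6=487
lw $t2, 0($t6) → $t2=M[108]=30
xor $t2, $t2, 19 → $t2=30^19=13
mul $t2, $t2, 17 → $t2=13*17=221
add $t6, $t6, 4 → $t6=108+4=112
add $t3, $t3, 1 → $t3=2+1=3
cmp $t3, 4  (cmp 3,4)
bne L0: taken
sub $t2, $t2, 6 → $t2=221-6=215
lw $t2, 0($t6) → $t2=M[112]=-8
xor $t2, $t2, 19 → $t2=(-8)^19=-21
mul $t2, $t2, 17 → $t2=(-21)*17=-357
add $t6, $t6, 4 → $t6=112+4=116
add $t3, $t3, 1 → $t3=3+1=4
cmp $t3, 4  (cmp 4,4)
bne L0: not taken
sw $t2, (112) → M[112]=-357
halt.

-357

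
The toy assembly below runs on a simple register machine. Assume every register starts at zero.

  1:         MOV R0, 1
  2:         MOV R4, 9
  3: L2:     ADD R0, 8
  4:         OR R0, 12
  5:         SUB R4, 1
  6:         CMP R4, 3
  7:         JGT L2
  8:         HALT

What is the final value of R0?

93

after MOV R0, 1: R0=1
after MOV R4, 9: R4=9
after ADD R0, 8: R0=1+8=9
after OR R0, 12: R0=9|12=13
after SUB R4, 1: R4=9-1=8
CMP R4, 3  (cmp 8,3)
JGT L2: taken
after ADD R0, 8: R0=13+8=21
after OR R0, 12: R0=21|12=29
after SUB R4, 1: R4=8-1=7
CMP R4, 3  (cmp 7,3)
JGT L2: taken
after ADD R0, 8: R0=29+8=37
after OR R0, 12: R0=37|12=45
after SUB R4, 1: R4=7-1=6
CMP R4, 3  (cmp 6,3)
JGT L2: taken
after ADD R0, 8: R0=45+8=53
after OR R0, 12: R0=53|12=61
after SUB R4, 1: R4=6-1=5
CMP R4, 3  (cmp 5,3)
JGT L2: taken
after ADD R0, 8: R0=61+8=69
after OR R0, 12: R0=69|12=77
after SUB R4, 1: R4=5-1=4
CMP R4, 3  (cmp 4,3)
JGT L2: taken
after ADD R0, 8: R0=77+8=85
after OR R0, 12: R0=85|12=93
after SUB R4, 1: R4=4-1=3
CMP R4, 3  (cmp 3,3)
JGT L2: not taken
halt.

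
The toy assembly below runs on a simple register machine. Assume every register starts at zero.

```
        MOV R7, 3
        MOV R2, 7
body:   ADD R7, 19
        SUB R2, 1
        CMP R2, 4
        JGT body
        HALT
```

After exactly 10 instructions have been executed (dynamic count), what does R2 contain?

5

MOV R7, 3 → R7=3
MOV R2, 7 → R2=7
ADD R7, 19 → R7=3+19=22
SUB R2, 1 → R2=7-1=6
CMP R2, 4  (cmp 6,4)
JGT body: taken
ADD R7, 19 → R7=22+19=41
SUB R2, 1 → R2=6-1=5
CMP R2, 4  (cmp 5,4)
JGT body: taken
After step 10: R2 = 5.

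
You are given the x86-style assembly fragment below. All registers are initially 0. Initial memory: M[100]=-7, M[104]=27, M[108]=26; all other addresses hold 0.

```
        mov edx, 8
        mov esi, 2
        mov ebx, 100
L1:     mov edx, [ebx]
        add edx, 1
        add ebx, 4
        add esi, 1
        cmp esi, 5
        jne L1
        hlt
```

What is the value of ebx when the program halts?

mov edx, 8 → edx=8
mov esi, 2 → esi=2
mov ebx, 100 → ebx=100
mov edx, [ebx] → edx=M[100]=-7
add edx, 1 → edx=(-7)+1=-6
add ebx, 4 → ebx=100+4=104
add esi, 1 → esi=2+1=3
cmp esi, 5  (cmp 3,5)
jne L1: taken
mov edx, [ebx] → edx=M[104]=27
add edx, 1 → edx=27+1=28
add ebx, 4 → ebx=104+4=108
add esi, 1 → esi=3+1=4
cmp esi, 5  (cmp 4,5)
jne L1: taken
mov edx, [ebx] → edx=M[108]=26
add edx, 1 → edx=26+1=27
add ebx, 4 → ebx=108+4=112
add esi, 1 → esi=4+1=5
cmp esi, 5  (cmp 5,5)
jne L1: not taken
halt.

112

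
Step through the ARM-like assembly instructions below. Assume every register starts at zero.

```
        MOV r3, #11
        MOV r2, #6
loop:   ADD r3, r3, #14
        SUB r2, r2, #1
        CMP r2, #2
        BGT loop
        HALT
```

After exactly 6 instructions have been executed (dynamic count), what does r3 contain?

r3=11
r2=6
r3=11+14=25
r2=6-1=5
CMP r2, #2  (cmp 5,2)
BGT loop: taken
After step 6: r3 = 25.

25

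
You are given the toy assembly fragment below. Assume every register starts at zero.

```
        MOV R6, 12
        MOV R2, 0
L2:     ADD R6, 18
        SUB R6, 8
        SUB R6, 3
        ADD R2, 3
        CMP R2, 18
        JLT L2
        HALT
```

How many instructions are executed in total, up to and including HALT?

39

MOV R6, 12 → R6=12
MOV R2, 0 → R2=0
ADD R6, 18 → R6=12+18=30
SUB R6, 8 → R6=30-8=22
SUB R6, 3 → R6=22-3=19
ADD R2, 3 → R2=0+3=3
CMP R2, 18  (cmp 3,18)
JLT L2: taken
ADD R6, 18 → R6=19+18=37
SUB R6, 8 → R6=37-8=29
SUB R6, 3 → R6=29-3=26
ADD R2, 3 → R2=3+3=6
CMP R2, 18  (cmp 6,18)
JLT L2: taken
ADD R6, 18 → R6=26+18=44
SUB R6, 8 → R6=44-8=36
SUB R6, 3 → R6=36-3=33
ADD R2, 3 → R2=6+3=9
CMP R2, 18  (cmp 9,18)
JLT L2: taken
ADD R6, 18 → R6=33+18=51
SUB R6, 8 → R6=51-8=43
SUB R6, 3 → R6=43-3=40
ADD R2, 3 → R2=9+3=12
CMP R2, 18  (cmp 12,18)
JLT L2: taken
ADD R6, 18 → R6=40+18=58
SUB R6, 8 → R6=58-8=50
SUB R6, 3 → R6=50-3=47
ADD R2, 3 → R2=12+3=15
CMP R2, 18  (cmp 15,18)
JLT L2: taken
ADD R6, 18 → R6=47+18=65
SUB R6, 8 → R6=65-8=57
SUB R6, 3 → R6=57-3=54
ADD R2, 3 → R2=15+3=18
CMP R2, 18  (cmp 18,18)
JLT L2: not taken
halt.
Total executed instructions: 39.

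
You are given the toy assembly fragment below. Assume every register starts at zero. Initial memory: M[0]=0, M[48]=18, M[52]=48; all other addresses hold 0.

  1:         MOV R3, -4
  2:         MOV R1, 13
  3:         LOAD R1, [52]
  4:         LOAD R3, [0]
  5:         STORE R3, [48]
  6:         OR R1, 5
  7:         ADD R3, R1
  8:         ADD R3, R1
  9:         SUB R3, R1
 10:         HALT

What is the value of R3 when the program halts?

53

MOV R3, -4 → R3=-4
MOV R1, 13 → R1=13
LOAD R1, [52] → R1=M[52]=48
LOAD R3, [0] → R3=M[0]=0
STORE R3, [48] → M[48]=0
OR R1, 5 → R1=48|5=53
ADD R3, R1 → R3=0+53=53
ADD R3, R1 → R3=53+53=106
SUB R3, R1 → R3=106-53=53
halt.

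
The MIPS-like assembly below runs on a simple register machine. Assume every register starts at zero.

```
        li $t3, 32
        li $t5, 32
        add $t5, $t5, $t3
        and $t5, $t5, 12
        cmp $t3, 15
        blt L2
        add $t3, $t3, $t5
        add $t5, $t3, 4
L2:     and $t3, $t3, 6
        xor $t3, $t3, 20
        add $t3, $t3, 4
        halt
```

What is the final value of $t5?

36

$t3=32
$t5=32
$t5=32+32=64
$t5=64&12=0
cmp $t3, 15  (cmp 32,15)
blt L2: not taken
$t3=32+0=32
$t5=32+4=36
$t3=32&6=0
$t3=0^20=20
$t3=20+4=24
halt.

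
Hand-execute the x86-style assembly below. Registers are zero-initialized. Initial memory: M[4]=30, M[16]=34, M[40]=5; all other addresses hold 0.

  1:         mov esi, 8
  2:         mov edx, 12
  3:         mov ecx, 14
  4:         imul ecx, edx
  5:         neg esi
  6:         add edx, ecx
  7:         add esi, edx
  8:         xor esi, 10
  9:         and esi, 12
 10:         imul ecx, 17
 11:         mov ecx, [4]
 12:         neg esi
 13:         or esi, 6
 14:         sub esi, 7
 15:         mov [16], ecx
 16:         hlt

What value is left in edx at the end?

after mov esi, 8: esi=8
after mov edx, 12: edx=12
after mov ecx, 14: ecx=14
after imul ecx, edx: ecx=14*12=168
after neg esi: esi=-(8)=-8
after add edx, ecx: edx=12+168=180
after add esi, edx: esi=(-8)+180=172
after xor esi, 10: esi=172^10=166
after and esi, 12: esi=166&12=4
after imul ecx, 17: ecx=168*17=2856
after mov ecx, [4]: ecx=M[4]=30
after neg esi: esi=-(4)=-4
after or esi, 6: esi=(-4)|6=-2
after sub esi, 7: esi=(-2)-7=-9
mov [16], ecx → M[16]=30
halt.

180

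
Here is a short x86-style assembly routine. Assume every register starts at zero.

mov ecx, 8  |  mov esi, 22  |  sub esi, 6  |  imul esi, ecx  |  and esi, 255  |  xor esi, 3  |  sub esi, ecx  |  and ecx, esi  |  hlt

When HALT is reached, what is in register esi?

123

mov ecx, 8 → ecx=8
mov esi, 22 → esi=22
sub esi, 6 → esi=22-6=16
imul esi, ecx → esi=16*8=128
and esi, 255 → esi=128&255=128
xor esi, 3 → esi=128^3=131
sub esi, ecx → esi=131-8=123
and ecx, esi → ecx=8&123=8
halt.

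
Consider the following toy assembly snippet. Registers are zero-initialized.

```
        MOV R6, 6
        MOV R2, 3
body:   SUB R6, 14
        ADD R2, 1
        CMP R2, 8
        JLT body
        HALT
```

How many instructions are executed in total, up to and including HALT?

23

MOV R6, 6 → R6=6
MOV R2, 3 → R2=3
SUB R6, 14 → R6=6-14=-8
ADD R2, 1 → R2=3+1=4
CMP R2, 8  (cmp 4,8)
JLT body: taken
SUB R6, 14 → R6=(-8)-14=-22
ADD R2, 1 → R2=4+1=5
CMP R2, 8  (cmp 5,8)
JLT body: taken
SUB R6, 14 → R6=(-22)-14=-36
ADD R2, 1 → R2=5+1=6
CMP R2, 8  (cmp 6,8)
JLT body: taken
SUB R6, 14 → R6=(-36)-14=-50
ADD R2, 1 → R2=6+1=7
CMP R2, 8  (cmp 7,8)
JLT body: taken
SUB R6, 14 → R6=(-50)-14=-64
ADD R2, 1 → R2=7+1=8
CMP R2, 8  (cmp 8,8)
JLT body: not taken
halt.
Total executed instructions: 23.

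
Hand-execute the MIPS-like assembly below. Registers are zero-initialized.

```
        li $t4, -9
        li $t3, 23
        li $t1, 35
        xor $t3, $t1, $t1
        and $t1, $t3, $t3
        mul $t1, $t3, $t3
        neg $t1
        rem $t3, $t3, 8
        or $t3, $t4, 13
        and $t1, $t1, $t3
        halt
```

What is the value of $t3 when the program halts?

-1

li $t4, -9 → $t4=-9
li $t3, 23 → $t3=23
li $t1, 35 → $t1=35
xor $t3, $t1, $t1 → $t3=35^35=0
and $t1, $t3, $t3 → $t1=0&0=0
mul $t1, $t3, $t3 → $t1=0*0=0
neg $t1 → $t1=-(0)=0
rem $t3, $t3, 8 → $t3=0%8=0
or $t3, $t4, 13 → $t3=(-9)|13=-1
and $t1, $t1, $t3 → $t1=0&(-1)=0
halt.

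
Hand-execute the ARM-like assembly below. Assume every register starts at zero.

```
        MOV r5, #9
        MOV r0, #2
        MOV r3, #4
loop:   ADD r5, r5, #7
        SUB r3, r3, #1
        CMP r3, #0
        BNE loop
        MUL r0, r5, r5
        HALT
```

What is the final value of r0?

1369

after MOV r5, #9: r5=9
after MOV r0, #2: r0=2
after MOV r3, #4: r3=4
after ADD r5, r5, #7: r5=9+7=16
after SUB r3, r3, #1: r3=4-1=3
CMP r3, #0  (cmp 3,0)
BNE loop: taken
after ADD r5, r5, #7: r5=16+7=23
after SUB r3, r3, #1: r3=3-1=2
CMP r3, #0  (cmp 2,0)
BNE loop: taken
after ADD r5, r5, #7: r5=23+7=30
after SUB r3, r3, #1: r3=2-1=1
CMP r3, #0  (cmp 1,0)
BNE loop: taken
after ADD r5, r5, #7: r5=30+7=37
after SUB r3, r3, #1: r3=1-1=0
CMP r3, #0  (cmp 0,0)
BNE loop: not taken
after MUL r0, r5, r5: r0=37*37=1369
halt.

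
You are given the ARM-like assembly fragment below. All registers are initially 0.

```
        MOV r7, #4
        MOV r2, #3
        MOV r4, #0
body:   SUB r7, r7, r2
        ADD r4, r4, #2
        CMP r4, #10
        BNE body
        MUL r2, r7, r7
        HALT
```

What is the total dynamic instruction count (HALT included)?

25

r7=4
r2=3
r4=0
r7=4-3=1
r4=0+2=2
CMP r4, #10  (cmp 2,10)
BNE body: taken
r7=1-3=-2
r4=2+2=4
CMP r4, #10  (cmp 4,10)
BNE body: taken
r7=(-2)-3=-5
r4=4+2=6
CMP r4, #10  (cmp 6,10)
BNE body: taken
r7=(-5)-3=-8
r4=6+2=8
CMP r4, #10  (cmp 8,10)
BNE body: taken
r7=(-8)-3=-11
r4=8+2=10
CMP r4, #10  (cmp 10,10)
BNE body: not taken
r2=(-11)*(-11)=121
halt.
Total executed instructions: 25.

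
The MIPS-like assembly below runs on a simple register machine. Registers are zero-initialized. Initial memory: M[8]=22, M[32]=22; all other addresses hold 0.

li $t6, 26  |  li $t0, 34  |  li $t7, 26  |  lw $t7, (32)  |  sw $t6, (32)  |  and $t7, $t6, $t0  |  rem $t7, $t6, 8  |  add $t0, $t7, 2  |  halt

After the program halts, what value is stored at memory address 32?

26

after li $t6, 26: $t6=26
after li $t0, 34: $t0=34
after li $t7, 26: $t7=26
after lw $t7, (32): $t7=M[32]=22
sw $t6, (32) → M[32]=26
after and $t7, $t6, $t0: $t7=26&34=2
after rem $t7, $t6, 8: $t7=26%8=2
after add $t0, $t7, 2: $t0=2+2=4
halt.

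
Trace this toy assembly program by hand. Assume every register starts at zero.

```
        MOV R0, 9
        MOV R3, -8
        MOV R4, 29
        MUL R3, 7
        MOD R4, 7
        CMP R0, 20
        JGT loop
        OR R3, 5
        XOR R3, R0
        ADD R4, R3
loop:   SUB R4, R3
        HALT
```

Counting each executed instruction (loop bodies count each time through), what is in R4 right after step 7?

MOV R0, 9 → R0=9
MOV R3, -8 → R3=-8
MOV R4, 29 → R4=29
MUL R3, 7 → R3=(-8)*7=-56
MOD R4, 7 → R4=29%7=1
CMP R0, 20  (cmp 9,20)
JGT loop: not taken
After step 7: R4 = 1.

1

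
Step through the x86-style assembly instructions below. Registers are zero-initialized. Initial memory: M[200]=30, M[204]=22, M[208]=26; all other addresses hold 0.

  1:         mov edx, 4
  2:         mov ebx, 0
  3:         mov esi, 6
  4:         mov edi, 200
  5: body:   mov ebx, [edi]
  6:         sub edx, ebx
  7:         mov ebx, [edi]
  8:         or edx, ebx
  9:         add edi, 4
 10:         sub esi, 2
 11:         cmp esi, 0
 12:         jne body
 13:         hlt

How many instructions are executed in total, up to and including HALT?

after mov edx, 4: edx=4
after mov ebx, 0: ebx=0
after mov esi, 6: esi=6
after mov edi, 200: edi=200
after mov ebx, [edi]: ebx=M[200]=30
after sub edx, ebx: edx=4-30=-26
after mov ebx, [edi]: ebx=M[200]=30
after or edx, ebx: edx=(-26)|30=-2
after add edi, 4: edi=200+4=204
after sub esi, 2: esi=6-2=4
cmp esi, 0  (cmp 4,0)
jne body: taken
after mov ebx, [edi]: ebx=M[204]=22
after sub edx, ebx: edx=(-2)-22=-24
after mov ebx, [edi]: ebx=M[204]=22
after or edx, ebx: edx=(-24)|22=-2
after add edi, 4: edi=204+4=208
after sub esi, 2: esi=4-2=2
cmp esi, 0  (cmp 2,0)
jne body: taken
after mov ebx, [edi]: ebx=M[208]=26
after sub edx, ebx: edx=(-2)-26=-28
after mov ebx, [edi]: ebx=M[208]=26
after or edx, ebx: edx=(-28)|26=-2
after add edi, 4: edi=208+4=212
after sub esi, 2: esi=2-2=0
cmp esi, 0  (cmp 0,0)
jne body: not taken
halt.
Total executed instructions: 29.

29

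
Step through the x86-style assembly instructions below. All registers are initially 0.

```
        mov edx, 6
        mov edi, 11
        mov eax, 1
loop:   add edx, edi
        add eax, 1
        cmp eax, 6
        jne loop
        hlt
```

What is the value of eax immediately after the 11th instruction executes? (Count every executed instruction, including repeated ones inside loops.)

3

edx=6
edi=11
eax=1
edx=6+11=17
eax=1+1=2
cmp eax, 6  (cmp 2,6)
jne loop: taken
edx=17+11=28
eax=2+1=3
cmp eax, 6  (cmp 3,6)
jne loop: taken
After step 11: eax = 3.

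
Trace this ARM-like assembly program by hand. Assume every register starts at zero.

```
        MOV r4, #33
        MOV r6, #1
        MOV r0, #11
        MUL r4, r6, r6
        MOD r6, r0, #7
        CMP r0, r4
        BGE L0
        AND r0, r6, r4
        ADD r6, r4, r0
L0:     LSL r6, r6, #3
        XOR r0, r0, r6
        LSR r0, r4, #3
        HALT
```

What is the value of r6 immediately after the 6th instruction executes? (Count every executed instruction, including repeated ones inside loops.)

4

after MOV r4, #33: r4=33
after MOV r6, #1: r6=1
after MOV r0, #11: r0=11
after MUL r4, r6, r6: r4=1*1=1
after MOD r6, r0, #7: r6=11%7=4
CMP r0, r4  (cmp 11,1)
After step 6: r6 = 4.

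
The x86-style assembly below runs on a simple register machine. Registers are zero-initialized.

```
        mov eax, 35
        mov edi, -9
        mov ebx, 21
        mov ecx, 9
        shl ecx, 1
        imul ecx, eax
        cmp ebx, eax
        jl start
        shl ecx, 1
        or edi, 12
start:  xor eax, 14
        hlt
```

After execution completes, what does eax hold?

after mov eax, 35: eax=35
after mov edi, -9: edi=-9
after mov ebx, 21: ebx=21
after mov ecx, 9: ecx=9
after shl ecx, 1: ecx=9<<1=18
after imul ecx, eax: ecx=18*35=630
cmp ebx, eax  (cmp 21,35)
jl start: taken
after xor eax, 14: eax=35^14=45
halt.

45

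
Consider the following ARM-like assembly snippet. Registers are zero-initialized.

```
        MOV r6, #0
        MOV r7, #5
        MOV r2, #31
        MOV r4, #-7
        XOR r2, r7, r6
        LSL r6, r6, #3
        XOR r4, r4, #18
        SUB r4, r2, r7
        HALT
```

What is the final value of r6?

MOV r6, #0 → r6=0
MOV r7, #5 → r7=5
MOV r2, #31 → r2=31
MOV r4, #-7 → r4=-7
XOR r2, r7, r6 → r2=5^0=5
LSL r6, r6, #3 → r6=0<<3=0
XOR r4, r4, #18 → r4=(-7)^18=-21
SUB r4, r2, r7 → r4=5-5=0
halt.

0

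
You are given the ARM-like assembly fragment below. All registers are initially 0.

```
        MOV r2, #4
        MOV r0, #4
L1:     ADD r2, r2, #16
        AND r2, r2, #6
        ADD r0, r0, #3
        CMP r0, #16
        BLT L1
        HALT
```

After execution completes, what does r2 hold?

4

after MOV r2, #4: r2=4
after MOV r0, #4: r0=4
after ADD r2, r2, #16: r2=4+16=20
after AND r2, r2, #6: r2=20&6=4
after ADD r0, r0, #3: r0=4+3=7
CMP r0, #16  (cmp 7,16)
BLT L1: taken
after ADD r2, r2, #16: r2=4+16=20
after AND r2, r2, #6: r2=20&6=4
after ADD r0, r0, #3: r0=7+3=10
CMP r0, #16  (cmp 10,16)
BLT L1: taken
after ADD r2, r2, #16: r2=4+16=20
after AND r2, r2, #6: r2=20&6=4
after ADD r0, r0, #3: r0=10+3=13
CMP r0, #16  (cmp 13,16)
BLT L1: taken
after ADD r2, r2, #16: r2=4+16=20
after AND r2, r2, #6: r2=20&6=4
after ADD r0, r0, #3: r0=13+3=16
CMP r0, #16  (cmp 16,16)
BLT L1: not taken
halt.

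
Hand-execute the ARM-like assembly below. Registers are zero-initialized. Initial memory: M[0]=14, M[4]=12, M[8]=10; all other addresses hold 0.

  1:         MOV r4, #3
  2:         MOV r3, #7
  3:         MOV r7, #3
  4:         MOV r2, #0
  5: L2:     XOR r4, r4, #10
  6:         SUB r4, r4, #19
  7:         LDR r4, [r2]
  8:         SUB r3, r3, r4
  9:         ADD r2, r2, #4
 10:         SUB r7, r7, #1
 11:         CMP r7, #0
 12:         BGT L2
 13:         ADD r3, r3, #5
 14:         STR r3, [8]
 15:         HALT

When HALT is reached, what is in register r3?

r4=3
r3=7
r7=3
r2=0
r4=3^10=9
r4=9-19=-10
r4=M[0]=14
r3=7-14=-7
r2=0+4=4
r7=3-1=2
CMP r7, #0  (cmp 2,0)
BGT L2: taken
r4=14^10=4
r4=4-19=-15
r4=M[4]=12
r3=(-7)-12=-19
r2=4+4=8
r7=2-1=1
CMP r7, #0  (cmp 1,0)
BGT L2: taken
r4=12^10=6
r4=6-19=-13
r4=M[8]=10
r3=(-19)-10=-29
r2=8+4=12
r7=1-1=0
CMP r7, #0  (cmp 0,0)
BGT L2: not taken
r3=(-29)+5=-24
STR r3, [8] → M[8]=-24
halt.

-24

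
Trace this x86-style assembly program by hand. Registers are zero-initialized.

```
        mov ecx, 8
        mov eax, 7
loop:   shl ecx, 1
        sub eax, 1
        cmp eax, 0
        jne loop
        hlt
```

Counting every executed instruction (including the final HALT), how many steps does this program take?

mov ecx, 8 → ecx=8
mov eax, 7 → eax=7
shl ecx, 1 → ecx=8<<1=16
sub eax, 1 → eax=7-1=6
cmp eax, 0  (cmp 6,0)
jne loop: taken
shl ecx, 1 → ecx=16<<1=32
sub eax, 1 → eax=6-1=5
cmp eax, 0  (cmp 5,0)
jne loop: taken
shl ecx, 1 → ecx=32<<1=64
sub eax, 1 → eax=5-1=4
cmp eax, 0  (cmp 4,0)
jne loop: taken
shl ecx, 1 → ecx=64<<1=128
sub eax, 1 → eax=4-1=3
cmp eax, 0  (cmp 3,0)
jne loop: taken
shl ecx, 1 → ecx=128<<1=256
sub eax, 1 → eax=3-1=2
cmp eax, 0  (cmp 2,0)
jne loop: taken
shl ecx, 1 → ecx=256<<1=512
sub eax, 1 → eax=2-1=1
cmp eax, 0  (cmp 1,0)
jne loop: taken
shl ecx, 1 → ecx=512<<1=1024
sub eax, 1 → eax=1-1=0
cmp eax, 0  (cmp 0,0)
jne loop: not taken
halt.
Total executed instructions: 31.

31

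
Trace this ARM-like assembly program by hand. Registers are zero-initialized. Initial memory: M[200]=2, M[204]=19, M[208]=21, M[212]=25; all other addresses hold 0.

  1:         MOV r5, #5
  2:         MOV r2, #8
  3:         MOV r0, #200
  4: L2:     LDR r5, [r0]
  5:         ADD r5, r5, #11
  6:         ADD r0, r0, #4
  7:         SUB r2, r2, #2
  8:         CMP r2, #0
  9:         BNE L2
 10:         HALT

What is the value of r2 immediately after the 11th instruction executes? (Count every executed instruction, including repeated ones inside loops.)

6

after MOV r5, #5: r5=5
after MOV r2, #8: r2=8
after MOV r0, #200: r0=200
after LDR r5, [r0]: r5=M[200]=2
after ADD r5, r5, #11: r5=2+11=13
after ADD r0, r0, #4: r0=200+4=204
after SUB r2, r2, #2: r2=8-2=6
CMP r2, #0  (cmp 6,0)
BNE L2: taken
after LDR r5, [r0]: r5=M[204]=19
after ADD r5, r5, #11: r5=19+11=30
After step 11: r2 = 6.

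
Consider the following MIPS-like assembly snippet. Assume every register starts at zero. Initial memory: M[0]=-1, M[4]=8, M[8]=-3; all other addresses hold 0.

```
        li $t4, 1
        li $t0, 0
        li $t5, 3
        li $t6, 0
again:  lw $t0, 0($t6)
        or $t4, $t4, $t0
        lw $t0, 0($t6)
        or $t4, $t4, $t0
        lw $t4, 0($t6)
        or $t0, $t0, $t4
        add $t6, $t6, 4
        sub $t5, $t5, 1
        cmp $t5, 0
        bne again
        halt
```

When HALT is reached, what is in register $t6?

after li $t4, 1: $t4=1
after li $t0, 0: $t0=0
after li $t5, 3: $t5=3
after li $t6, 0: $t6=0
after lw $t0, 0($t6): $t0=M[0]=-1
after or $t4, $t4, $t0: $t4=1|(-1)=-1
after lw $t0, 0($t6): $t0=M[0]=-1
after or $t4, $t4, $t0: $t4=(-1)|(-1)=-1
after lw $t4, 0($t6): $t4=M[0]=-1
after or $t0, $t0, $t4: $t0=(-1)|(-1)=-1
after add $t6, $t6, 4: $t6=0+4=4
after sub $t5, $t5, 1: $t5=3-1=2
cmp $t5, 0  (cmp 2,0)
bne again: taken
after lw $t0, 0($t6): $t0=M[4]=8
after or $t4, $t4, $t0: $t4=(-1)|8=-1
after lw $t0, 0($t6): $t0=M[4]=8
after or $t4, $t4, $t0: $t4=(-1)|8=-1
after lw $t4, 0($t6): $t4=M[4]=8
after or $t0, $t0, $t4: $t0=8|8=8
after add $t6, $t6, 4: $t6=4+4=8
after sub $t5, $t5, 1: $t5=2-1=1
cmp $t5, 0  (cmp 1,0)
bne again: taken
after lw $t0, 0($t6): $t0=M[8]=-3
after or $t4, $t4, $t0: $t4=8|(-3)=-3
after lw $t0, 0($t6): $t0=M[8]=-3
after or $t4, $t4, $t0: $t4=(-3)|(-3)=-3
after lw $t4, 0($t6): $t4=M[8]=-3
after or $t0, $t0, $t4: $t0=(-3)|(-3)=-3
after add $t6, $t6, 4: $t6=8+4=12
after sub $t5, $t5, 1: $t5=1-1=0
cmp $t5, 0  (cmp 0,0)
bne again: not taken
halt.

12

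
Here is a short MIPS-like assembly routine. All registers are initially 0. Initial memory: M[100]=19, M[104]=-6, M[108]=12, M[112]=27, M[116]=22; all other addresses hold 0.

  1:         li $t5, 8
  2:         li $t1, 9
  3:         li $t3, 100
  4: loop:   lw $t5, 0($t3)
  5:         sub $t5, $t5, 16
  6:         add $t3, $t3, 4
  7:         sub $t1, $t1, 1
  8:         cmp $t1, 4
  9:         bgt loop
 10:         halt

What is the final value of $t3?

li $t5, 8 → $t5=8
li $t1, 9 → $t1=9
li $t3, 100 → $t3=100
lw $t5, 0($t3) → $t5=M[100]=19
sub $t5, $t5, 16 → $t5=19-16=3
add $t3, $t3, 4 → $t3=100+4=104
sub $t1, $t1, 1 → $t1=9-1=8
cmp $t1, 4  (cmp 8,4)
bgt loop: taken
lw $t5, 0($t3) → $t5=M[104]=-6
sub $t5, $t5, 16 → $t5=(-6)-16=-22
add $t3, $t3, 4 → $t3=104+4=108
sub $t1, $t1, 1 → $t1=8-1=7
cmp $t1, 4  (cmp 7,4)
bgt loop: taken
lw $t5, 0($t3) → $t5=M[108]=12
sub $t5, $t5, 16 → $t5=12-16=-4
add $t3, $t3, 4 → $t3=108+4=112
sub $t1, $t1, 1 → $t1=7-1=6
cmp $t1, 4  (cmp 6,4)
bgt loop: taken
lw $t5, 0($t3) → $t5=M[112]=27
sub $t5, $t5, 16 → $t5=27-16=11
add $t3, $t3, 4 → $t3=112+4=116
sub $t1, $t1, 1 → $t1=6-1=5
cmp $t1, 4  (cmp 5,4)
bgt loop: taken
lw $t5, 0($t3) → $t5=M[116]=22
sub $t5, $t5, 16 → $t5=22-16=6
add $t3, $t3, 4 → $t3=116+4=120
sub $t1, $t1, 1 → $t1=5-1=4
cmp $t1, 4  (cmp 4,4)
bgt loop: not taken
halt.

120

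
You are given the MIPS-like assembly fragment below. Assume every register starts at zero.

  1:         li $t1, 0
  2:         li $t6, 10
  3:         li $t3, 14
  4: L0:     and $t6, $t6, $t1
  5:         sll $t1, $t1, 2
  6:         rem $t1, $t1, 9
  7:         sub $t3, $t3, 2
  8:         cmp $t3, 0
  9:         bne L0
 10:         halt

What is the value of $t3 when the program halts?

0

li $t1, 0 → $t1=0
li $t6, 10 → $t6=10
li $t3, 14 → $t3=14
and $t6, $t6, $t1 → $t6=10&0=0
sll $t1, $t1, 2 → $t1=0<<2=0
rem $t1, $t1, 9 → $t1=0%9=0
sub $t3, $t3, 2 → $t3=14-2=12
cmp $t3, 0  (cmp 12,0)
bne L0: taken
and $t6, $t6, $t1 → $t6=0&0=0
sll $t1, $t1, 2 → $t1=0<<2=0
rem $t1, $t1, 9 → $t1=0%9=0
sub $t3, $t3, 2 → $t3=12-2=10
cmp $t3, 0  (cmp 10,0)
bne L0: taken
and $t6, $t6, $t1 → $t6=0&0=0
sll $t1, $t1, 2 → $t1=0<<2=0
rem $t1, $t1, 9 → $t1=0%9=0
sub $t3, $t3, 2 → $t3=10-2=8
cmp $t3, 0  (cmp 8,0)
bne L0: taken
and $t6, $t6, $t1 → $t6=0&0=0
sll $t1, $t1, 2 → $t1=0<<2=0
rem $t1, $t1, 9 → $t1=0%9=0
sub $t3, $t3, 2 → $t3=8-2=6
cmp $t3, 0  (cmp 6,0)
bne L0: taken
and $t6, $t6, $t1 → $t6=0&0=0
sll $t1, $t1, 2 → $t1=0<<2=0
rem $t1, $t1, 9 → $t1=0%9=0
sub $t3, $t3, 2 → $t3=6-2=4
cmp $t3, 0  (cmp 4,0)
bne L0: taken
and $t6, $t6, $t1 → $t6=0&0=0
sll $t1, $t1, 2 → $t1=0<<2=0
rem $t1, $t1, 9 → $t1=0%9=0
sub $t3, $t3, 2 → $t3=4-2=2
cmp $t3, 0  (cmp 2,0)
bne L0: taken
and $t6, $t6, $t1 → $t6=0&0=0
sll $t1, $t1, 2 → $t1=0<<2=0
rem $t1, $t1, 9 → $t1=0%9=0
sub $t3, $t3, 2 → $t3=2-2=0
cmp $t3, 0  (cmp 0,0)
bne L0: not taken
halt.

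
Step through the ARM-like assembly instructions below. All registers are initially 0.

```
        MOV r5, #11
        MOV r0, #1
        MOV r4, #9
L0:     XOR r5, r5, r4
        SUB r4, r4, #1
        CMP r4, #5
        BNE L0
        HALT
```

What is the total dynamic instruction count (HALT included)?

20

MOV r5, #11 → r5=11
MOV r0, #1 → r0=1
MOV r4, #9 → r4=9
XOR r5, r5, r4 → r5=11^9=2
SUB r4, r4, #1 → r4=9-1=8
CMP r4, #5  (cmp 8,5)
BNE L0: taken
XOR r5, r5, r4 → r5=2^8=10
SUB r4, r4, #1 → r4=8-1=7
CMP r4, #5  (cmp 7,5)
BNE L0: taken
XOR r5, r5, r4 → r5=10^7=13
SUB r4, r4, #1 → r4=7-1=6
CMP r4, #5  (cmp 6,5)
BNE L0: taken
XOR r5, r5, r4 → r5=13^6=11
SUB r4, r4, #1 → r4=6-1=5
CMP r4, #5  (cmp 5,5)
BNE L0: not taken
halt.
Total executed instructions: 20.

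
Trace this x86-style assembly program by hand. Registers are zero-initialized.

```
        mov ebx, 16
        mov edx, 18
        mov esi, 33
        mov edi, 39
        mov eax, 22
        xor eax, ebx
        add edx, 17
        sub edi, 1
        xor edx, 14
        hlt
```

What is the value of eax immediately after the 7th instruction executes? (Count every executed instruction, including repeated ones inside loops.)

6

ebx=16
edx=18
esi=33
edi=39
eax=22
eax=22^16=6
edx=18+17=35
After step 7: eax = 6.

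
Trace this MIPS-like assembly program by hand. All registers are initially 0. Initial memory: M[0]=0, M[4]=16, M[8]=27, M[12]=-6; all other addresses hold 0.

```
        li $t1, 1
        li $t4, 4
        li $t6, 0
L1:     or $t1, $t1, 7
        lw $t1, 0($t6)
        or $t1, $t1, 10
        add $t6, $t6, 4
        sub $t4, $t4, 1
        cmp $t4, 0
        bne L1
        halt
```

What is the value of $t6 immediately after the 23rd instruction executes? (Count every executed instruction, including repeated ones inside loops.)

li $t1, 1 → $t1=1
li $t4, 4 → $t4=4
li $t6, 0 → $t6=0
or $t1, $t1, 7 → $t1=1|7=7
lw $t1, 0($t6) → $t1=M[0]=0
or $t1, $t1, 10 → $t1=0|10=10
add $t6, $t6, 4 → $t6=0+4=4
sub $t4, $t4, 1 → $t4=4-1=3
cmp $t4, 0  (cmp 3,0)
bne L1: taken
or $t1, $t1, 7 → $t1=10|7=15
lw $t1, 0($t6) → $t1=M[4]=16
or $t1, $t1, 10 → $t1=16|10=26
add $t6, $t6, 4 → $t6=4+4=8
sub $t4, $t4, 1 → $t4=3-1=2
cmp $t4, 0  (cmp 2,0)
bne L1: taken
or $t1, $t1, 7 → $t1=26|7=31
lw $t1, 0($t6) → $t1=M[8]=27
or $t1, $t1, 10 → $t1=27|10=27
add $t6, $t6, 4 → $t6=8+4=12
sub $t4, $t4, 1 → $t4=2-1=1
cmp $t4, 0  (cmp 1,0)
After step 23: $t6 = 12.

12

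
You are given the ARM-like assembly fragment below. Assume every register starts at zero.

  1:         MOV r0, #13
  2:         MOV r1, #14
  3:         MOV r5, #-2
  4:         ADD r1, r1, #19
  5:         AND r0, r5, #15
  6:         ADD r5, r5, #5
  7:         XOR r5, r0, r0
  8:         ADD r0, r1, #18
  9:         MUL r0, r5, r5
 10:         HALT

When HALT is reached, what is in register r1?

after MOV r0, #13: r0=13
after MOV r1, #14: r1=14
after MOV r5, #-2: r5=-2
after ADD r1, r1, #19: r1=14+19=33
after AND r0, r5, #15: r0=(-2)&15=14
after ADD r5, r5, #5: r5=(-2)+5=3
after XOR r5, r0, r0: r5=14^14=0
after ADD r0, r1, #18: r0=33+18=51
after MUL r0, r5, r5: r0=0*0=0
halt.

33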